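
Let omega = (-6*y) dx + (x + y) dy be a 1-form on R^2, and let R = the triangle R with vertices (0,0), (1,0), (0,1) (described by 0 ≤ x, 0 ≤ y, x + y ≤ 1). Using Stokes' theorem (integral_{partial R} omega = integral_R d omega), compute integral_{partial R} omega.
integral_(partial R) omega = 7/2

Stokes: integral_partial_R omega = integral_R d omega with d omega = (∂Q/∂x - ∂P/∂y) dx ∧ dy.
  ∂Q/∂x = 1
  ∂P/∂y = -6
  integrand = ∂Q/∂x - ∂P/∂y = 7.
Integrating over R: integral_0^1 integral_0^{1-x} (7) dy dx = 7/2.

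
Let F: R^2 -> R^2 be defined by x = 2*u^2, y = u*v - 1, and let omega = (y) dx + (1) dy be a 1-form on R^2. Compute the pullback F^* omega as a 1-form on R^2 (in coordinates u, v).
F^* omega = (4*u^2*v - 4*u + v) du + (u) dv

Using F^*(f dg) = (f ∘ F) d(g ∘ F), substitute each coordinate x_i by F_i(u, v) in f_i, and replace dx_i by d F_i = (∂F_i/∂u) du + (∂F_i/∂v) dv.
  For the x component: f_1(F) = u*v - 1; d F_1 = (4*u) du + (0) dv
  For the y component: f_2(F) = 1; d F_2 = (v) du + (u) dv
Combining and collecting du, dv coefficients:
  coeff of du: 4*u^2*v - 4*u + v
  coeff of dv: u
F^* omega = (4*u^2*v - 4*u + v) du + (u) dv.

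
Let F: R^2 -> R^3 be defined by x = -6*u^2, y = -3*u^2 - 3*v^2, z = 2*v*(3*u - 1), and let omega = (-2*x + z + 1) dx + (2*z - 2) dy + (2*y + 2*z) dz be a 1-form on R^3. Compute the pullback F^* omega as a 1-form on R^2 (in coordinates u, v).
F^* omega = (-144*u^3 - 180*u^2*v + 72*u*v^2 + 48*u*v - 36*v^3 - 24*v^2) du + (-36*u^3 + 72*u^2*v + 12*u^2 - 108*u*v^2 - 48*u*v + 36*v^2 + 20*v) dv

Using F^*(f dg) = (f ∘ F) d(g ∘ F), substitute each coordinate x_i by F_i(u, v) in f_i, and replace dx_i by d F_i = (∂F_i/∂u) du + (∂F_i/∂v) dv.
  For the x component: f_1(F) = 12*u^2 + 6*u*v - 2*v + 1; d F_1 = (-12*u) du + (0) dv
  For the y component: f_2(F) = 12*u*v - 4*v - 2; d F_2 = (-6*u) du + (-6*v) dv
  For the z component: f_3(F) = -6*u^2 + 12*u*v - 6*v^2 - 4*v; d F_3 = (6*v) du + (6*u - 2) dv
Combining and collecting du, dv coefficients:
  coeff of du: -144*u^3 - 180*u^2*v + 72*u*v^2 + 48*u*v - 36*v^3 - 24*v^2
  coeff of dv: -36*u^3 + 72*u^2*v + 12*u^2 - 108*u*v^2 - 48*u*v + 36*v^2 + 20*v
F^* omega = (-144*u^3 - 180*u^2*v + 72*u*v^2 + 48*u*v - 36*v^3 - 24*v^2) du + (-36*u^3 + 72*u^2*v + 12*u^2 - 108*u*v^2 - 48*u*v + 36*v^2 + 20*v) dv.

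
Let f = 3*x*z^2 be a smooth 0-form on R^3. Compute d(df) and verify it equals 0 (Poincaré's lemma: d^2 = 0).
d(df) = 0

Step 1: df = sum_i (∂f/∂x_i) dx_i = (3*z^2) dx + (0) dy + (6*x*z) dz.
Step 2: Apply d again. Using the 1-form formula, the coefficient of dx ∧ dy in d(df) is ∂^2 f/∂x ∂y - ∂^2 f/∂y ∂x = (0) - (0) = 0 (equality of mixed partials for smooth f).
Similarly for dx ∧ dz and dy ∧ dz — all coefficients vanish. So d(df) = 0.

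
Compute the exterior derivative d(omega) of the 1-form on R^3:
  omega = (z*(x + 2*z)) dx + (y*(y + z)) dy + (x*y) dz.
d(omega) = (-x + y - 4*z) dx ∧ dz + (x - y) dy ∧ dz

For a 1-form omega = sum_i f_i dx_i, the exterior derivative is
  d(omega) = sum_{i < j} (∂f_j/∂x_i - ∂f_i/∂x_j) dx_i ∧ dx_j.
  coefficient of dx ∧ dz: ∂f_3/∂x - ∂f_1/∂z = ∂(x*y)/∂x - ∂(z*(x + 2*z))/∂z = -x + y - 4*z
  coefficient of dy ∧ dz: ∂f_3/∂y - ∂f_2/∂z = ∂(x*y)/∂y - ∂(y*(y + z))/∂z = x - y
Assembling: d(omega) = (-x + y - 4*z) dx ∧ dz + (x - y) dy ∧ dz.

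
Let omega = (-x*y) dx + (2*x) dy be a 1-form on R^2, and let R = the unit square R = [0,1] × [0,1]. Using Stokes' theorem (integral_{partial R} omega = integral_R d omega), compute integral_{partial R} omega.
integral_(partial R) omega = 5/2

Stokes: integral_partial_R omega = integral_R d omega with d omega = (∂Q/∂x - ∂P/∂y) dx ∧ dy.
  ∂Q/∂x = 2
  ∂P/∂y = -x
  integrand = ∂Q/∂x - ∂P/∂y = x + 2.
Integrating over R: integral_0^1 integral_0^1 (x + 2) dx dy = 5/2.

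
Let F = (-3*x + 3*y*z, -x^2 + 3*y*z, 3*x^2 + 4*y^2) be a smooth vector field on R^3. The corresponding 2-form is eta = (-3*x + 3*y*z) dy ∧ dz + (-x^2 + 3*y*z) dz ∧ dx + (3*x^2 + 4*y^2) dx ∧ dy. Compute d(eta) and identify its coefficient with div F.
d(eta) = (3*z - 3) dx ∧ dy ∧ dz; div F = 3*z - 3

For a 2-form in R^3 of the form above, applying d gives a 3-form with coefficient ∂P/∂x + ∂Q/∂y + ∂R/∂z:
  ∂P/∂x = -3
  ∂Q/∂y = 3*z
  ∂R/∂z = 0
Sum = 3*z - 3, which is exactly div F.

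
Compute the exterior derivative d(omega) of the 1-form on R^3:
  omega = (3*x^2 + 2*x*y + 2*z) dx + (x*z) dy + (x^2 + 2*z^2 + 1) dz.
d(omega) = (-2*x + z) dx ∧ dy + (2*x - 2) dx ∧ dz + (-x) dy ∧ dz

For a 1-form omega = sum_i f_i dx_i, the exterior derivative is
  d(omega) = sum_{i < j} (∂f_j/∂x_i - ∂f_i/∂x_j) dx_i ∧ dx_j.
  coefficient of dx ∧ dy: ∂f_2/∂x - ∂f_1/∂y = ∂(x*z)/∂x - ∂(3*x^2 + 2*x*y + 2*z)/∂y = -2*x + z
  coefficient of dx ∧ dz: ∂f_3/∂x - ∂f_1/∂z = ∂(x^2 + 2*z^2 + 1)/∂x - ∂(3*x^2 + 2*x*y + 2*z)/∂z = 2*x - 2
  coefficient of dy ∧ dz: ∂f_3/∂y - ∂f_2/∂z = ∂(x^2 + 2*z^2 + 1)/∂y - ∂(x*z)/∂z = -x
Assembling: d(omega) = (-2*x + z) dx ∧ dy + (2*x - 2) dx ∧ dz + (-x) dy ∧ dz.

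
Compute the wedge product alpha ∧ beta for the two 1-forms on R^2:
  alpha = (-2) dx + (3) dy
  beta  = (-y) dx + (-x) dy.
alpha ∧ beta = (2*x + 3*y) dx ∧ dy

Distribute the wedge, using dx_i ∧ dx_j = -dx_j ∧ dx_i and dx_i ∧ dx_i = 0. For each pair (i, j) with i < j, the coefficient of dx_i ∧ dx_j in alpha ∧ beta is (alpha_i * beta_j - alpha_j * beta_i). Collecting: alpha ∧ beta = (2*x + 3*y) dx ∧ dy.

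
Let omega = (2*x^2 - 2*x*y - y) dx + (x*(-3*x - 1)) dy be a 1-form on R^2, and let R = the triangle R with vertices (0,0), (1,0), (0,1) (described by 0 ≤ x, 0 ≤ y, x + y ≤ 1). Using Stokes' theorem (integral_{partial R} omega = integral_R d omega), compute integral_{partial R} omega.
integral_(partial R) omega = -2/3

Stokes: integral_partial_R omega = integral_R d omega with d omega = (∂Q/∂x - ∂P/∂y) dx ∧ dy.
  ∂Q/∂x = -6*x - 1
  ∂P/∂y = -2*x - 1
  integrand = ∂Q/∂x - ∂P/∂y = -4*x.
Integrating over R: integral_0^1 integral_0^{1-x} (-4*x) dy dx = -2/3.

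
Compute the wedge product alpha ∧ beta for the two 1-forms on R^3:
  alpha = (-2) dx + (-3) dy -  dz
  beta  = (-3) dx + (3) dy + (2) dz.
alpha ∧ beta = (-15) dx ∧ dy + (-7) dx ∧ dz + (-3) dy ∧ dz

Distribute the wedge, using dx_i ∧ dx_j = -dx_j ∧ dx_i and dx_i ∧ dx_i = 0. For each pair (i, j) with i < j, the coefficient of dx_i ∧ dx_j in alpha ∧ beta is (alpha_i * beta_j - alpha_j * beta_i). Collecting: alpha ∧ beta = (-15) dx ∧ dy + (-7) dx ∧ dz + (-3) dy ∧ dz.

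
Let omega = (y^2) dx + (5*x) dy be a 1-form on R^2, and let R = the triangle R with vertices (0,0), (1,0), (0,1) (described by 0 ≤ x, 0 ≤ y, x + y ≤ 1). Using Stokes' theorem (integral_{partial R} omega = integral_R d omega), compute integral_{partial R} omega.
integral_(partial R) omega = 13/6

Stokes: integral_partial_R omega = integral_R d omega with d omega = (∂Q/∂x - ∂P/∂y) dx ∧ dy.
  ∂Q/∂x = 5
  ∂P/∂y = 2*y
  integrand = ∂Q/∂x - ∂P/∂y = 5 - 2*y.
Integrating over R: integral_0^1 integral_0^{1-x} (5 - 2*y) dy dx = 13/6.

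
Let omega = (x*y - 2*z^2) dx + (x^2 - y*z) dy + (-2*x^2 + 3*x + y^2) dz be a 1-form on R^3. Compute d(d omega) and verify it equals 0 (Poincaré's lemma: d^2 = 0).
d(d omega) = 0

Step 1: d omega = sum_{i<j} (∂f_j/∂x_i - ∂f_i/∂x_j) dx_i ∧ dx_j:
  coeff of dx ∧ dy: x
  coeff of dx ∧ dz: -4*x + 4*z + 3
  coeff of dy ∧ dz: 3*y
Step 2: Apply d again to each 2-form coefficient. The only possible 3-form in R^3 is dx ∧ dy ∧ dz, with coefficient
  ∂(coeff of dy∧dz)/∂x - ∂(coeff of dx∧dz)/∂y + ∂(coeff of dx∧dy)/∂z
  = ∂/∂x (3*y) - ∂/∂y (-4*x + 4*z + 3) + ∂/∂z (x).
Each of these terms simplifies to sums of mixed partials that cancel in pairs. The result is 0 (by equality of mixed partials for smooth functions — Schwarz / Clairaut).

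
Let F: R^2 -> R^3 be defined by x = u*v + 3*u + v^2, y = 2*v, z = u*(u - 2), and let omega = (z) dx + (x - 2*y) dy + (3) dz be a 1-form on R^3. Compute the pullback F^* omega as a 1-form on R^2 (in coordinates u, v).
F^* omega = (u^2*v + 3*u^2 - 2*u*v - 6) du + (u^3 + 2*u^2*v - 2*u^2 - 2*u*v + 6*u + 2*v^2 - 8*v) dv

Using F^*(f dg) = (f ∘ F) d(g ∘ F), substitute each coordinate x_i by F_i(u, v) in f_i, and replace dx_i by d F_i = (∂F_i/∂u) du + (∂F_i/∂v) dv.
  For the x component: f_1(F) = u*(u - 2); d F_1 = (v + 3) du + (u + 2*v) dv
  For the y component: f_2(F) = u*v + 3*u + v^2 - 4*v; d F_2 = (0) du + (2) dv
  For the z component: f_3(F) = 3; d F_3 = (2*u - 2) du + (0) dv
Combining and collecting du, dv coefficients:
  coeff of du: u^2*v + 3*u^2 - 2*u*v - 6
  coeff of dv: u^3 + 2*u^2*v - 2*u^2 - 2*u*v + 6*u + 2*v^2 - 8*v
F^* omega = (u^2*v + 3*u^2 - 2*u*v - 6) du + (u^3 + 2*u^2*v - 2*u^2 - 2*u*v + 6*u + 2*v^2 - 8*v) dv.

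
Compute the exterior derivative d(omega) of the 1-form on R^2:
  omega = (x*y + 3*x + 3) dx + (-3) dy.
d(omega) = (-x) dx ∧ dy

For a 1-form omega = sum_i f_i dx_i, the exterior derivative is
  d(omega) = sum_{i < j} (∂f_j/∂x_i - ∂f_i/∂x_j) dx_i ∧ dx_j.
  coefficient of dx ∧ dy: ∂f_2/∂x - ∂f_1/∂y = ∂(-3)/∂x - ∂(x*y + 3*x + 3)/∂y = -x
Assembling: d(omega) = (-x) dx ∧ dy.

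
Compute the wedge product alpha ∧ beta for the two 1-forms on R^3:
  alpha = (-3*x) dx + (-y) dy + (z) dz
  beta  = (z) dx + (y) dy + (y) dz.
alpha ∧ beta = (y*(-3*x + z)) dx ∧ dy + (-3*x*y - z^2) dx ∧ dz + (-y*(y + z)) dy ∧ dz

Distribute the wedge, using dx_i ∧ dx_j = -dx_j ∧ dx_i and dx_i ∧ dx_i = 0. For each pair (i, j) with i < j, the coefficient of dx_i ∧ dx_j in alpha ∧ beta is (alpha_i * beta_j - alpha_j * beta_i). Collecting: alpha ∧ beta = (y*(-3*x + z)) dx ∧ dy + (-3*x*y - z^2) dx ∧ dz + (-y*(y + z)) dy ∧ dz.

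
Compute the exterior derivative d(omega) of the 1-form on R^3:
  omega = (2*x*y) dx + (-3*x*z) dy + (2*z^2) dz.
d(omega) = (-2*x - 3*z) dx ∧ dy + (3*x) dy ∧ dz

For a 1-form omega = sum_i f_i dx_i, the exterior derivative is
  d(omega) = sum_{i < j} (∂f_j/∂x_i - ∂f_i/∂x_j) dx_i ∧ dx_j.
  coefficient of dx ∧ dy: ∂f_2/∂x - ∂f_1/∂y = ∂(-3*x*z)/∂x - ∂(2*x*y)/∂y = -2*x - 3*z
  coefficient of dy ∧ dz: ∂f_3/∂y - ∂f_2/∂z = ∂(2*z^2)/∂y - ∂(-3*x*z)/∂z = 3*x
Assembling: d(omega) = (-2*x - 3*z) dx ∧ dy + (3*x) dy ∧ dz.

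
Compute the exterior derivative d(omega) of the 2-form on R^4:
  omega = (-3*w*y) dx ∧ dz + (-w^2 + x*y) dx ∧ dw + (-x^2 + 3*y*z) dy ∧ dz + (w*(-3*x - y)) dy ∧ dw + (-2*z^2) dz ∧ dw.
d(omega) = (3*w - 2*x) dx ∧ dy ∧ dz + (-3*y) dx ∧ dz ∧ dw + (-3*w - x) dx ∧ dy ∧ dw

For a 2-form omega = sum_{i<j} g_{ij} dx_i ∧ dx_j, the exterior derivative is
  d(omega) = sum_{i<j} d(g_{ij}) ∧ dx_i ∧ dx_j = sum_{i<j, k} (∂g_{ij}/∂x_k) dx_k ∧ dx_i ∧ dx_j.
Expand each term, using dx_k ∧ dx_i ∧ dx_j = sgn(permutation) dx_{(a)} ∧ dx_{(b)} ∧ dx_{(c)} with (a < b < c) sorted:
  d(-3*w*y) includes (∂/∂y)(-3*w*y) dy = (-3*w) dy, which multiplied by dx ∧ dz gives (3*w) dx ∧ dy ∧ dz
  d(-3*w*y) includes (∂/∂w)(-3*w*y) dw = (-3*y) dw, which multiplied by dx ∧ dz gives (-3*y) dx ∧ dz ∧ dw
  d(-w^2 + x*y) includes (∂/∂y)(-w^2 + x*y) dy = (x) dy, which multiplied by dx ∧ dw gives (-x) dx ∧ dy ∧ dw
  d(-x^2 + 3*y*z) includes (∂/∂x)(-x^2 + 3*y*z) dx = (-2*x) dx, which multiplied by dy ∧ dz gives (-2*x) dx ∧ dy ∧ dz
  d(w*(-3*x - y)) includes (∂/∂x)(w*(-3*x - y)) dx = (-3*w) dx, which multiplied by dy ∧ dw gives (-3*w) dx ∧ dy ∧ dw
Collecting like 3-forms: d(omega) = (3*w - 2*x) dx ∧ dy ∧ dz + (-3*y) dx ∧ dz ∧ dw + (-3*w - x) dx ∧ dy ∧ dw.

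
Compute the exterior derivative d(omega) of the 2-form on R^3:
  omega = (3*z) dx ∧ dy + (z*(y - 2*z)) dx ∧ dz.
d(omega) = (3 - z) dx ∧ dy ∧ dz

For a 2-form omega = sum_{i<j} g_{ij} dx_i ∧ dx_j, the exterior derivative is
  d(omega) = sum_{i<j} d(g_{ij}) ∧ dx_i ∧ dx_j = sum_{i<j, k} (∂g_{ij}/∂x_k) dx_k ∧ dx_i ∧ dx_j.
Expand each term, using dx_k ∧ dx_i ∧ dx_j = sgn(permutation) dx_{(a)} ∧ dx_{(b)} ∧ dx_{(c)} with (a < b < c) sorted:
  d(3*z) includes (∂/∂z)(3*z) dz = (3) dz, which multiplied by dx ∧ dy gives (3) dx ∧ dy ∧ dz
  d(z*(y - 2*z)) includes (∂/∂y)(z*(y - 2*z)) dy = (z) dy, which multiplied by dx ∧ dz gives (-z) dx ∧ dy ∧ dz
Collecting like 3-forms: d(omega) = (3 - z) dx ∧ dy ∧ dz.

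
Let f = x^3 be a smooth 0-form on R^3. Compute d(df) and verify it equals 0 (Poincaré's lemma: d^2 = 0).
d(df) = 0

Step 1: df = sum_i (∂f/∂x_i) dx_i = (3*x^2) dx + (0) dy + (0) dz.
Step 2: Apply d again. Using the 1-form formula, the coefficient of dx ∧ dy in d(df) is ∂^2 f/∂x ∂y - ∂^2 f/∂y ∂x = (0) - (0) = 0 (equality of mixed partials for smooth f).
Similarly for dx ∧ dz and dy ∧ dz — all coefficients vanish. So d(df) = 0.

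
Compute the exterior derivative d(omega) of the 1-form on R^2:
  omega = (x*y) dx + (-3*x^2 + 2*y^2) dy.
d(omega) = (-7*x) dx ∧ dy

For a 1-form omega = sum_i f_i dx_i, the exterior derivative is
  d(omega) = sum_{i < j} (∂f_j/∂x_i - ∂f_i/∂x_j) dx_i ∧ dx_j.
  coefficient of dx ∧ dy: ∂f_2/∂x - ∂f_1/∂y = ∂(-3*x^2 + 2*y^2)/∂x - ∂(x*y)/∂y = -7*x
Assembling: d(omega) = (-7*x) dx ∧ dy.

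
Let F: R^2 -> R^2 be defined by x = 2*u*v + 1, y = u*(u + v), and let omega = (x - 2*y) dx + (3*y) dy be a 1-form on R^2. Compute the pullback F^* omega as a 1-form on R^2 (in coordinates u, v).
F^* omega = (6*u^3 + 5*u^2*v + 3*u*v^2 + 2*v) du + (u*(-u^2 + 3*u*v + 2)) dv

Using F^*(f dg) = (f ∘ F) d(g ∘ F), substitute each coordinate x_i by F_i(u, v) in f_i, and replace dx_i by d F_i = (∂F_i/∂u) du + (∂F_i/∂v) dv.
  For the x component: f_1(F) = 1 - 2*u^2; d F_1 = (2*v) du + (2*u) dv
  For the y component: f_2(F) = 3*u*(u + v); d F_2 = (2*u + v) du + (u) dv
Combining and collecting du, dv coefficients:
  coeff of du: 6*u^3 + 5*u^2*v + 3*u*v^2 + 2*v
  coeff of dv: u*(-u^2 + 3*u*v + 2)
F^* omega = (6*u^3 + 5*u^2*v + 3*u*v^2 + 2*v) du + (u*(-u^2 + 3*u*v + 2)) dv.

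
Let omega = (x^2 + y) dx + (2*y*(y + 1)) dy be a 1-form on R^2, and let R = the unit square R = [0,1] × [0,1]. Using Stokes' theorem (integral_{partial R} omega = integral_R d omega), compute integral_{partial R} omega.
integral_(partial R) omega = -1

Stokes: integral_partial_R omega = integral_R d omega with d omega = (∂Q/∂x - ∂P/∂y) dx ∧ dy.
  ∂Q/∂x = 0
  ∂P/∂y = 1
  integrand = ∂Q/∂x - ∂P/∂y = -1.
Integrating over R: integral_0^1 integral_0^1 (-1) dx dy = -1.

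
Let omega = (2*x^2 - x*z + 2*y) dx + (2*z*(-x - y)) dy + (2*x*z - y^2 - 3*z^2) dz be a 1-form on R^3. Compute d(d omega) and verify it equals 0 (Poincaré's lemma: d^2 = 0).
d(d omega) = 0

Step 1: d omega = sum_{i<j} (∂f_j/∂x_i - ∂f_i/∂x_j) dx_i ∧ dx_j:
  coeff of dx ∧ dy: -2*z - 2
  coeff of dx ∧ dz: x + 2*z
  coeff of dy ∧ dz: 2*x
Step 2: Apply d again to each 2-form coefficient. The only possible 3-form in R^3 is dx ∧ dy ∧ dz, with coefficient
  ∂(coeff of dy∧dz)/∂x - ∂(coeff of dx∧dz)/∂y + ∂(coeff of dx∧dy)/∂z
  = ∂/∂x (2*x) - ∂/∂y (x + 2*z) + ∂/∂z (-2*z - 2).
Each of these terms simplifies to sums of mixed partials that cancel in pairs. The result is 0 (by equality of mixed partials for smooth functions — Schwarz / Clairaut).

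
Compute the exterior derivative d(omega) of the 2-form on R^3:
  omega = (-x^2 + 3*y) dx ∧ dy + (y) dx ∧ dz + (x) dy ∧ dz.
d(omega) = 0

For a 2-form omega = sum_{i<j} g_{ij} dx_i ∧ dx_j, the exterior derivative is
  d(omega) = sum_{i<j} d(g_{ij}) ∧ dx_i ∧ dx_j = sum_{i<j, k} (∂g_{ij}/∂x_k) dx_k ∧ dx_i ∧ dx_j.
Expand each term, using dx_k ∧ dx_i ∧ dx_j = sgn(permutation) dx_{(a)} ∧ dx_{(b)} ∧ dx_{(c)} with (a < b < c) sorted:
  d(y) includes (∂/∂y)(y) dy = (1) dy, which multiplied by dx ∧ dz gives (-1) dx ∧ dy ∧ dz
  d(x) includes (∂/∂x)(x) dx = (1) dx, which multiplied by dy ∧ dz gives (1) dx ∧ dy ∧ dz
Collecting like 3-forms: d(omega) = 0.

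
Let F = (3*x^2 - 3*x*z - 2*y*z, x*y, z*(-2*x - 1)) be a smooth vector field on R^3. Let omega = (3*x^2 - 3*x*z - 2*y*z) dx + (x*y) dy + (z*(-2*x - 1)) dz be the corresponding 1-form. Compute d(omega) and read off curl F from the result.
d(omega) = (0) dy ∧ dz + (-3*x - 2*y + 2*z) dz ∧ dx + (y + 2*z) dx ∧ dy; curl F = (0, -3*x - 2*y + 2*z, y + 2*z)

d omega = sum_{i<j} (∂f_j/∂x_i - ∂f_i/∂x_j) dx_i ∧ dx_j. Under the identification (dy ∧ dz, dz ∧ dx, dx ∧ dy) ↔ (e_x, e_y, e_z), the coefficients are exactly the components of curl F. Compute:
  ∂R/∂y - ∂Q/∂z = (0) - (0) = 0
  ∂P/∂z - ∂R/∂x = (-3*x - 2*y) - (-2*z) = -3*x - 2*y + 2*z
  ∂Q/∂x - ∂P/∂y = (y) - (-2*z) = y + 2*z.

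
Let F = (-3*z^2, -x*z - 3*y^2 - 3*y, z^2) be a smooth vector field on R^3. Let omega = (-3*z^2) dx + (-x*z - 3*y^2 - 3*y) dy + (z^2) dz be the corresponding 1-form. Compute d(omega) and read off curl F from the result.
d(omega) = (x) dy ∧ dz + (-6*z) dz ∧ dx + (-z) dx ∧ dy; curl F = (x, -6*z, -z)

d omega = sum_{i<j} (∂f_j/∂x_i - ∂f_i/∂x_j) dx_i ∧ dx_j. Under the identification (dy ∧ dz, dz ∧ dx, dx ∧ dy) ↔ (e_x, e_y, e_z), the coefficients are exactly the components of curl F. Compute:
  ∂R/∂y - ∂Q/∂z = (0) - (-x) = x
  ∂P/∂z - ∂R/∂x = (-6*z) - (0) = -6*z
  ∂Q/∂x - ∂P/∂y = (-z) - (0) = -z.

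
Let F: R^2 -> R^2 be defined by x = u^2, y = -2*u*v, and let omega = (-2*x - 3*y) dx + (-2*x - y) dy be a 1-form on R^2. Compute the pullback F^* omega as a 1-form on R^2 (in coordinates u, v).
F^* omega = (4*u*(-u^2 + 4*u*v - v^2)) du + (4*u^2*(u - v)) dv

Using F^*(f dg) = (f ∘ F) d(g ∘ F), substitute each coordinate x_i by F_i(u, v) in f_i, and replace dx_i by d F_i = (∂F_i/∂u) du + (∂F_i/∂v) dv.
  For the x component: f_1(F) = 2*u*(-u + 3*v); d F_1 = (2*u) du + (0) dv
  For the y component: f_2(F) = 2*u*(-u + v); d F_2 = (-2*v) du + (-2*u) dv
Combining and collecting du, dv coefficients:
  coeff of du: 4*u*(-u^2 + 4*u*v - v^2)
  coeff of dv: 4*u^2*(u - v)
F^* omega = (4*u*(-u^2 + 4*u*v - v^2)) du + (4*u^2*(u - v)) dv.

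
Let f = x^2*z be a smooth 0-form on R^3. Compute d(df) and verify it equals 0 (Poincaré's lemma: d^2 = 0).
d(df) = 0

Step 1: df = sum_i (∂f/∂x_i) dx_i = (2*x*z) dx + (0) dy + (x^2) dz.
Step 2: Apply d again. Using the 1-form formula, the coefficient of dx ∧ dy in d(df) is ∂^2 f/∂x ∂y - ∂^2 f/∂y ∂x = (0) - (0) = 0 (equality of mixed partials for smooth f).
Similarly for dx ∧ dz and dy ∧ dz — all coefficients vanish. So d(df) = 0.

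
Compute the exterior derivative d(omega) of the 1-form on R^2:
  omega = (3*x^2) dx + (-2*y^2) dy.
d(omega) = 0

For a 1-form omega = sum_i f_i dx_i, the exterior derivative is
  d(omega) = sum_{i < j} (∂f_j/∂x_i - ∂f_i/∂x_j) dx_i ∧ dx_j.

Assembling: d(omega) = 0.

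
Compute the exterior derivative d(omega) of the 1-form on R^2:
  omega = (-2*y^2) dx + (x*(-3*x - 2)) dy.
d(omega) = (-6*x + 4*y - 2) dx ∧ dy

For a 1-form omega = sum_i f_i dx_i, the exterior derivative is
  d(omega) = sum_{i < j} (∂f_j/∂x_i - ∂f_i/∂x_j) dx_i ∧ dx_j.
  coefficient of dx ∧ dy: ∂f_2/∂x - ∂f_1/∂y = ∂(x*(-3*x - 2))/∂x - ∂(-2*y^2)/∂y = -6*x + 4*y - 2
Assembling: d(omega) = (-6*x + 4*y - 2) dx ∧ dy.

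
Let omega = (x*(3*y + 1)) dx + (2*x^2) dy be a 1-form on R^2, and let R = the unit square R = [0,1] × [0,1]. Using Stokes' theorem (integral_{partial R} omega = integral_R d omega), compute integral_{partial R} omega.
integral_(partial R) omega = 1/2

Stokes: integral_partial_R omega = integral_R d omega with d omega = (∂Q/∂x - ∂P/∂y) dx ∧ dy.
  ∂Q/∂x = 4*x
  ∂P/∂y = 3*x
  integrand = ∂Q/∂x - ∂P/∂y = x.
Integrating over R: integral_0^1 integral_0^1 (x) dx dy = 1/2.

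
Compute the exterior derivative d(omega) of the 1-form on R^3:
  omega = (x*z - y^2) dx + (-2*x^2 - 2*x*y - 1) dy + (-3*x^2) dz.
d(omega) = (-4*x) dx ∧ dy + (-7*x) dx ∧ dz

For a 1-form omega = sum_i f_i dx_i, the exterior derivative is
  d(omega) = sum_{i < j} (∂f_j/∂x_i - ∂f_i/∂x_j) dx_i ∧ dx_j.
  coefficient of dx ∧ dy: ∂f_2/∂x - ∂f_1/∂y = ∂(-2*x^2 - 2*x*y - 1)/∂x - ∂(x*z - y^2)/∂y = -4*x
  coefficient of dx ∧ dz: ∂f_3/∂x - ∂f_1/∂z = ∂(-3*x^2)/∂x - ∂(x*z - y^2)/∂z = -7*x
Assembling: d(omega) = (-4*x) dx ∧ dy + (-7*x) dx ∧ dz.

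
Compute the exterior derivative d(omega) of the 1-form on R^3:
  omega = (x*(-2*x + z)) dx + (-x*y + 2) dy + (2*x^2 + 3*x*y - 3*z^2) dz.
d(omega) = (-y) dx ∧ dy + (3*x + 3*y) dx ∧ dz + (3*x) dy ∧ dz

For a 1-form omega = sum_i f_i dx_i, the exterior derivative is
  d(omega) = sum_{i < j} (∂f_j/∂x_i - ∂f_i/∂x_j) dx_i ∧ dx_j.
  coefficient of dx ∧ dy: ∂f_2/∂x - ∂f_1/∂y = ∂(-x*y + 2)/∂x - ∂(x*(-2*x + z))/∂y = -y
  coefficient of dx ∧ dz: ∂f_3/∂x - ∂f_1/∂z = ∂(2*x^2 + 3*x*y - 3*z^2)/∂x - ∂(x*(-2*x + z))/∂z = 3*x + 3*y
  coefficient of dy ∧ dz: ∂f_3/∂y - ∂f_2/∂z = ∂(2*x^2 + 3*x*y - 3*z^2)/∂y - ∂(-x*y + 2)/∂z = 3*x
Assembling: d(omega) = (-y) dx ∧ dy + (3*x + 3*y) dx ∧ dz + (3*x) dy ∧ dz.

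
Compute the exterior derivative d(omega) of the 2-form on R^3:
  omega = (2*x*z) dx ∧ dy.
d(omega) = (2*x) dx ∧ dy ∧ dz

For a 2-form omega = sum_{i<j} g_{ij} dx_i ∧ dx_j, the exterior derivative is
  d(omega) = sum_{i<j} d(g_{ij}) ∧ dx_i ∧ dx_j = sum_{i<j, k} (∂g_{ij}/∂x_k) dx_k ∧ dx_i ∧ dx_j.
Expand each term, using dx_k ∧ dx_i ∧ dx_j = sgn(permutation) dx_{(a)} ∧ dx_{(b)} ∧ dx_{(c)} with (a < b < c) sorted:
  d(2*x*z) includes (∂/∂z)(2*x*z) dz = (2*x) dz, which multiplied by dx ∧ dy gives (2*x) dx ∧ dy ∧ dz
Collecting like 3-forms: d(omega) = (2*x) dx ∧ dy ∧ dz.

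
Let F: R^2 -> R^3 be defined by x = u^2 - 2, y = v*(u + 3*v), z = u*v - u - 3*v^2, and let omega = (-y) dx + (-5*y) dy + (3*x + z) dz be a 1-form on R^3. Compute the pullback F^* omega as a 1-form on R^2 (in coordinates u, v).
F^* omega = (u^2*v - 3*u^2 - 10*u*v^2 - 2*u*v + u - 18*v^3 + 3*v^2 - 6*v + 6) du + (3*u^3 - 22*u^2*v - u^2 - 54*u*v^2 + 6*u*v - 6*u - 72*v^3 + 36*v) dv

Using F^*(f dg) = (f ∘ F) d(g ∘ F), substitute each coordinate x_i by F_i(u, v) in f_i, and replace dx_i by d F_i = (∂F_i/∂u) du + (∂F_i/∂v) dv.
  For the x component: f_1(F) = v*(-u - 3*v); d F_1 = (2*u) du + (0) dv
  For the y component: f_2(F) = 5*v*(-u - 3*v); d F_2 = (v) du + (u + 6*v) dv
  For the z component: f_3(F) = 3*u^2 + u*v - u - 3*v^2 - 6; d F_3 = (v - 1) du + (u - 6*v) dv
Combining and collecting du, dv coefficients:
  coeff of du: u^2*v - 3*u^2 - 10*u*v^2 - 2*u*v + u - 18*v^3 + 3*v^2 - 6*v + 6
  coeff of dv: 3*u^3 - 22*u^2*v - u^2 - 54*u*v^2 + 6*u*v - 6*u - 72*v^3 + 36*v
F^* omega = (u^2*v - 3*u^2 - 10*u*v^2 - 2*u*v + u - 18*v^3 + 3*v^2 - 6*v + 6) du + (3*u^3 - 22*u^2*v - u^2 - 54*u*v^2 + 6*u*v - 6*u - 72*v^3 + 36*v) dv.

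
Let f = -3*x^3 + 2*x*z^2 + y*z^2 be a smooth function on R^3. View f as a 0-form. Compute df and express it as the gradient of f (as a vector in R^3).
df = (-9*x^2 + 2*z^2) dx + (z^2) dy + (2*z*(2*x + y)) dz; grad f = (-9*x^2 + 2*z^2, z^2, 2*z*(2*x + y))

For a 0-form f, d f = (∂f/∂x) dx + (∂f/∂y) dy + (∂f/∂z) dz. The components of the vector representation are exactly the entries of grad f in Cartesian coordinates:
  ∂f/∂x = -9*x^2 + 2*z^2
  ∂f/∂y = z^2
  ∂f/∂z = 2*z*(2*x + y).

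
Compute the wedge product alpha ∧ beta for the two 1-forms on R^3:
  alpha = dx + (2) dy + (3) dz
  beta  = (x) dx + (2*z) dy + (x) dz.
alpha ∧ beta = (-2*x + 2*z) dx ∧ dy + (-2*x) dx ∧ dz + (2*x - 6*z) dy ∧ dz

Distribute the wedge, using dx_i ∧ dx_j = -dx_j ∧ dx_i and dx_i ∧ dx_i = 0. For each pair (i, j) with i < j, the coefficient of dx_i ∧ dx_j in alpha ∧ beta is (alpha_i * beta_j - alpha_j * beta_i). Collecting: alpha ∧ beta = (-2*x + 2*z) dx ∧ dy + (-2*x) dx ∧ dz + (2*x - 6*z) dy ∧ dz.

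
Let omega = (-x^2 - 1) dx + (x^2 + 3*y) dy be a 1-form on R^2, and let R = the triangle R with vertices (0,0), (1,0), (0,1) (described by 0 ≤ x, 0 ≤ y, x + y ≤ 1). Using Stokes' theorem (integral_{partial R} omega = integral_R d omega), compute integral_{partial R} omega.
integral_(partial R) omega = 1/3

Stokes: integral_partial_R omega = integral_R d omega with d omega = (∂Q/∂x - ∂P/∂y) dx ∧ dy.
  ∂Q/∂x = 2*x
  ∂P/∂y = 0
  integrand = ∂Q/∂x - ∂P/∂y = 2*x.
Integrating over R: integral_0^1 integral_0^{1-x} (2*x) dy dx = 1/3.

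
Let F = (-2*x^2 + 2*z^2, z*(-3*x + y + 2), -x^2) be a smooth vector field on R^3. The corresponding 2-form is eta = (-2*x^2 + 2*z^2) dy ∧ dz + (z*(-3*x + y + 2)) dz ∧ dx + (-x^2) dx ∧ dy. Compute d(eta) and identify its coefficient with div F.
d(eta) = (-4*x + z) dx ∧ dy ∧ dz; div F = -4*x + z

For a 2-form in R^3 of the form above, applying d gives a 3-form with coefficient ∂P/∂x + ∂Q/∂y + ∂R/∂z:
  ∂P/∂x = -4*x
  ∂Q/∂y = z
  ∂R/∂z = 0
Sum = -4*x + z, which is exactly div F.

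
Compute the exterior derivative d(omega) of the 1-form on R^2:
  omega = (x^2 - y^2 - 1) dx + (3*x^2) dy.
d(omega) = (6*x + 2*y) dx ∧ dy

For a 1-form omega = sum_i f_i dx_i, the exterior derivative is
  d(omega) = sum_{i < j} (∂f_j/∂x_i - ∂f_i/∂x_j) dx_i ∧ dx_j.
  coefficient of dx ∧ dy: ∂f_2/∂x - ∂f_1/∂y = ∂(3*x^2)/∂x - ∂(x^2 - y^2 - 1)/∂y = 6*x + 2*y
Assembling: d(omega) = (6*x + 2*y) dx ∧ dy.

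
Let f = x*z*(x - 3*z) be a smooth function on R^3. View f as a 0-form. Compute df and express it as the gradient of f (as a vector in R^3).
df = (z*(2*x - 3*z)) dx + (0) dy + (x*(x - 6*z)) dz; grad f = (z*(2*x - 3*z), 0, x*(x - 6*z))

For a 0-form f, d f = (∂f/∂x) dx + (∂f/∂y) dy + (∂f/∂z) dz. The components of the vector representation are exactly the entries of grad f in Cartesian coordinates:
  ∂f/∂x = z*(2*x - 3*z)
  ∂f/∂y = 0
  ∂f/∂z = x*(x - 6*z).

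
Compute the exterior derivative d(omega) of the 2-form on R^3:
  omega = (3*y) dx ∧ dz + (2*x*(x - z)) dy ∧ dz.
d(omega) = (4*x - 2*z - 3) dx ∧ dy ∧ dz

For a 2-form omega = sum_{i<j} g_{ij} dx_i ∧ dx_j, the exterior derivative is
  d(omega) = sum_{i<j} d(g_{ij}) ∧ dx_i ∧ dx_j = sum_{i<j, k} (∂g_{ij}/∂x_k) dx_k ∧ dx_i ∧ dx_j.
Expand each term, using dx_k ∧ dx_i ∧ dx_j = sgn(permutation) dx_{(a)} ∧ dx_{(b)} ∧ dx_{(c)} with (a < b < c) sorted:
  d(3*y) includes (∂/∂y)(3*y) dy = (3) dy, which multiplied by dx ∧ dz gives (-3) dx ∧ dy ∧ dz
  d(2*x*(x - z)) includes (∂/∂x)(2*x*(x - z)) dx = (4*x - 2*z) dx, which multiplied by dy ∧ dz gives (4*x - 2*z) dx ∧ dy ∧ dz
Collecting like 3-forms: d(omega) = (4*x - 2*z - 3) dx ∧ dy ∧ dz.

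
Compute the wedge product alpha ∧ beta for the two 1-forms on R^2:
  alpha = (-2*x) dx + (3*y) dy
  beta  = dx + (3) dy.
alpha ∧ beta = (-6*x - 3*y) dx ∧ dy

Distribute the wedge, using dx_i ∧ dx_j = -dx_j ∧ dx_i and dx_i ∧ dx_i = 0. For each pair (i, j) with i < j, the coefficient of dx_i ∧ dx_j in alpha ∧ beta is (alpha_i * beta_j - alpha_j * beta_i). Collecting: alpha ∧ beta = (-6*x - 3*y) dx ∧ dy.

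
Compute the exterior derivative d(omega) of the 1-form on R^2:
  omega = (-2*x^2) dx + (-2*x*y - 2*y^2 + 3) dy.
d(omega) = (-2*y) dx ∧ dy

For a 1-form omega = sum_i f_i dx_i, the exterior derivative is
  d(omega) = sum_{i < j} (∂f_j/∂x_i - ∂f_i/∂x_j) dx_i ∧ dx_j.
  coefficient of dx ∧ dy: ∂f_2/∂x - ∂f_1/∂y = ∂(-2*x*y - 2*y^2 + 3)/∂x - ∂(-2*x^2)/∂y = -2*y
Assembling: d(omega) = (-2*y) dx ∧ dy.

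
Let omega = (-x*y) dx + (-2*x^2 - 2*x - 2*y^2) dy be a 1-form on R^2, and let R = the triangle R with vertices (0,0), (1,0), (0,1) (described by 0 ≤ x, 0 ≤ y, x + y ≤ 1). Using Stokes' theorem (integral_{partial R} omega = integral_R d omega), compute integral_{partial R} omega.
integral_(partial R) omega = -3/2

Stokes: integral_partial_R omega = integral_R d omega with d omega = (∂Q/∂x - ∂P/∂y) dx ∧ dy.
  ∂Q/∂x = -4*x - 2
  ∂P/∂y = -x
  integrand = ∂Q/∂x - ∂P/∂y = -3*x - 2.
Integrating over R: integral_0^1 integral_0^{1-x} (-3*x - 2) dy dx = -3/2.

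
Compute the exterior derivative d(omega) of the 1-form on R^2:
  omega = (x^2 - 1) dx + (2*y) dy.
d(omega) = 0

For a 1-form omega = sum_i f_i dx_i, the exterior derivative is
  d(omega) = sum_{i < j} (∂f_j/∂x_i - ∂f_i/∂x_j) dx_i ∧ dx_j.

Assembling: d(omega) = 0.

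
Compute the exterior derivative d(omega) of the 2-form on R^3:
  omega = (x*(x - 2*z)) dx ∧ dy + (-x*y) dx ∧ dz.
d(omega) = (-x) dx ∧ dy ∧ dz

For a 2-form omega = sum_{i<j} g_{ij} dx_i ∧ dx_j, the exterior derivative is
  d(omega) = sum_{i<j} d(g_{ij}) ∧ dx_i ∧ dx_j = sum_{i<j, k} (∂g_{ij}/∂x_k) dx_k ∧ dx_i ∧ dx_j.
Expand each term, using dx_k ∧ dx_i ∧ dx_j = sgn(permutation) dx_{(a)} ∧ dx_{(b)} ∧ dx_{(c)} with (a < b < c) sorted:
  d(x*(x - 2*z)) includes (∂/∂z)(x*(x - 2*z)) dz = (-2*x) dz, which multiplied by dx ∧ dy gives (-2*x) dx ∧ dy ∧ dz
  d(-x*y) includes (∂/∂y)(-x*y) dy = (-x) dy, which multiplied by dx ∧ dz gives (x) dx ∧ dy ∧ dz
Collecting like 3-forms: d(omega) = (-x) dx ∧ dy ∧ dz.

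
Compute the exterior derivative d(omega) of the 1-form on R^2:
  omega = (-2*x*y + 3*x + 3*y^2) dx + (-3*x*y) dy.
d(omega) = (2*x - 9*y) dx ∧ dy

For a 1-form omega = sum_i f_i dx_i, the exterior derivative is
  d(omega) = sum_{i < j} (∂f_j/∂x_i - ∂f_i/∂x_j) dx_i ∧ dx_j.
  coefficient of dx ∧ dy: ∂f_2/∂x - ∂f_1/∂y = ∂(-3*x*y)/∂x - ∂(-2*x*y + 3*x + 3*y^2)/∂y = 2*x - 9*y
Assembling: d(omega) = (2*x - 9*y) dx ∧ dy.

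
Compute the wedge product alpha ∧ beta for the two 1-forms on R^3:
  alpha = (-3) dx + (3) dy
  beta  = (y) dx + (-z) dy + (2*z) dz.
alpha ∧ beta = (-3*y + 3*z) dx ∧ dy + (-6*z) dx ∧ dz + (6*z) dy ∧ dz

Distribute the wedge, using dx_i ∧ dx_j = -dx_j ∧ dx_i and dx_i ∧ dx_i = 0. For each pair (i, j) with i < j, the coefficient of dx_i ∧ dx_j in alpha ∧ beta is (alpha_i * beta_j - alpha_j * beta_i). Collecting: alpha ∧ beta = (-3*y + 3*z) dx ∧ dy + (-6*z) dx ∧ dz + (6*z) dy ∧ dz.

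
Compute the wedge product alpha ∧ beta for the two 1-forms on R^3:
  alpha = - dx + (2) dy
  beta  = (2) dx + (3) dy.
alpha ∧ beta = (-7) dx ∧ dy

Distribute the wedge, using dx_i ∧ dx_j = -dx_j ∧ dx_i and dx_i ∧ dx_i = 0. For each pair (i, j) with i < j, the coefficient of dx_i ∧ dx_j in alpha ∧ beta is (alpha_i * beta_j - alpha_j * beta_i). Collecting: alpha ∧ beta = (-7) dx ∧ dy.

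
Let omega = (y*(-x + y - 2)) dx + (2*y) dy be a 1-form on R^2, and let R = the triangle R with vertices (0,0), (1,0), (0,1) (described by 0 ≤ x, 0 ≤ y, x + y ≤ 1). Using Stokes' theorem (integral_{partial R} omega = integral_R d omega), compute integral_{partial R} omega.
integral_(partial R) omega = 5/6

Stokes: integral_partial_R omega = integral_R d omega with d omega = (∂Q/∂x - ∂P/∂y) dx ∧ dy.
  ∂Q/∂x = 0
  ∂P/∂y = -x + 2*y - 2
  integrand = ∂Q/∂x - ∂P/∂y = x - 2*y + 2.
Integrating over R: integral_0^1 integral_0^{1-x} (x - 2*y + 2) dy dx = 5/6.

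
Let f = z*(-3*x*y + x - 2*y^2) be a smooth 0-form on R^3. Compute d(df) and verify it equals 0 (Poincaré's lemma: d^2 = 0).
d(df) = 0

Step 1: df = sum_i (∂f/∂x_i) dx_i = (z*(1 - 3*y)) dx + (z*(-3*x - 4*y)) dy + (-3*x*y + x - 2*y^2) dz.
Step 2: Apply d again. Using the 1-form formula, the coefficient of dx ∧ dy in d(df) is ∂^2 f/∂x ∂y - ∂^2 f/∂y ∂x = (-3*z) - (-3*z) = 0 (equality of mixed partials for smooth f).
Similarly for dx ∧ dz and dy ∧ dz — all coefficients vanish. So d(df) = 0.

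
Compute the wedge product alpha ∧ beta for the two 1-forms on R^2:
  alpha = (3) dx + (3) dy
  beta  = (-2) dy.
alpha ∧ beta = (-6) dx ∧ dy

Distribute the wedge, using dx_i ∧ dx_j = -dx_j ∧ dx_i and dx_i ∧ dx_i = 0. For each pair (i, j) with i < j, the coefficient of dx_i ∧ dx_j in alpha ∧ beta is (alpha_i * beta_j - alpha_j * beta_i). Collecting: alpha ∧ beta = (-6) dx ∧ dy.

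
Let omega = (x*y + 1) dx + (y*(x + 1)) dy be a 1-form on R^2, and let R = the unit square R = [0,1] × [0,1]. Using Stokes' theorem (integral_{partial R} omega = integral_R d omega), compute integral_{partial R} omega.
integral_(partial R) omega = 0

Stokes: integral_partial_R omega = integral_R d omega with d omega = (∂Q/∂x - ∂P/∂y) dx ∧ dy.
  ∂Q/∂x = y
  ∂P/∂y = x
  integrand = ∂Q/∂x - ∂P/∂y = -x + y.
Integrating over R: integral_0^1 integral_0^1 (-x + y) dx dy = 0.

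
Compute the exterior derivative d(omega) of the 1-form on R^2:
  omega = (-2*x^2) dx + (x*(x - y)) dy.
d(omega) = (2*x - y) dx ∧ dy

For a 1-form omega = sum_i f_i dx_i, the exterior derivative is
  d(omega) = sum_{i < j} (∂f_j/∂x_i - ∂f_i/∂x_j) dx_i ∧ dx_j.
  coefficient of dx ∧ dy: ∂f_2/∂x - ∂f_1/∂y = ∂(x*(x - y))/∂x - ∂(-2*x^2)/∂y = 2*x - y
Assembling: d(omega) = (2*x - y) dx ∧ dy.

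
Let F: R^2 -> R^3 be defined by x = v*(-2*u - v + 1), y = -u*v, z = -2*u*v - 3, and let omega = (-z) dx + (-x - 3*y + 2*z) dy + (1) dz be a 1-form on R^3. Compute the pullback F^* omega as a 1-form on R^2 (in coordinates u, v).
F^* omega = (v*(-5*u*v - v^2 + v - 2)) du + (-5*u^2*v - 5*u*v^2 + 3*u*v - 2*u - 6*v + 3) dv

Using F^*(f dg) = (f ∘ F) d(g ∘ F), substitute each coordinate x_i by F_i(u, v) in f_i, and replace dx_i by d F_i = (∂F_i/∂u) du + (∂F_i/∂v) dv.
  For the x component: f_1(F) = 2*u*v + 3; d F_1 = (-2*v) du + (-2*u - 2*v + 1) dv
  For the y component: f_2(F) = u*v + v^2 - v - 6; d F_2 = (-v) du + (-u) dv
  For the z component: f_3(F) = 1; d F_3 = (-2*v) du + (-2*u) dv
Combining and collecting du, dv coefficients:
  coeff of du: v*(-5*u*v - v^2 + v - 2)
  coeff of dv: -5*u^2*v - 5*u*v^2 + 3*u*v - 2*u - 6*v + 3
F^* omega = (v*(-5*u*v - v^2 + v - 2)) du + (-5*u^2*v - 5*u*v^2 + 3*u*v - 2*u - 6*v + 3) dv.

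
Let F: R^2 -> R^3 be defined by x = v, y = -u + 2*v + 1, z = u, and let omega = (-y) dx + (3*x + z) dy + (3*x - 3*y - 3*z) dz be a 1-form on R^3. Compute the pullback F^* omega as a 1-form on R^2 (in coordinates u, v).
F^* omega = (-u - 6*v - 3) du + (3*u + 4*v - 1) dv

Using F^*(f dg) = (f ∘ F) d(g ∘ F), substitute each coordinate x_i by F_i(u, v) in f_i, and replace dx_i by d F_i = (∂F_i/∂u) du + (∂F_i/∂v) dv.
  For the x component: f_1(F) = u - 2*v - 1; d F_1 = (0) du + (1) dv
  For the y component: f_2(F) = u + 3*v; d F_2 = (-1) du + (2) dv
  For the z component: f_3(F) = -3*v - 3; d F_3 = (1) du + (0) dv
Combining and collecting du, dv coefficients:
  coeff of du: -u - 6*v - 3
  coeff of dv: 3*u + 4*v - 1
F^* omega = (-u - 6*v - 3) du + (3*u + 4*v - 1) dv.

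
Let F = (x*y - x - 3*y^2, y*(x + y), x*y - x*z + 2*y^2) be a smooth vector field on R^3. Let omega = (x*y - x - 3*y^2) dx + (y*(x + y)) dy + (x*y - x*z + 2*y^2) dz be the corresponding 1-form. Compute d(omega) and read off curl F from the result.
d(omega) = (x + 4*y) dy ∧ dz + (-y + z) dz ∧ dx + (-x + 7*y) dx ∧ dy; curl F = (x + 4*y, -y + z, -x + 7*y)

d omega = sum_{i<j} (∂f_j/∂x_i - ∂f_i/∂x_j) dx_i ∧ dx_j. Under the identification (dy ∧ dz, dz ∧ dx, dx ∧ dy) ↔ (e_x, e_y, e_z), the coefficients are exactly the components of curl F. Compute:
  ∂R/∂y - ∂Q/∂z = (x + 4*y) - (0) = x + 4*y
  ∂P/∂z - ∂R/∂x = (0) - (y - z) = -y + z
  ∂Q/∂x - ∂P/∂y = (y) - (x - 6*y) = -x + 7*y.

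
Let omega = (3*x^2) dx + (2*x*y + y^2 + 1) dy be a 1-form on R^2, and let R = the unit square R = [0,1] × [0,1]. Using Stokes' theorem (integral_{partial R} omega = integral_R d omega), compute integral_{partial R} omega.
integral_(partial R) omega = 1

Stokes: integral_partial_R omega = integral_R d omega with d omega = (∂Q/∂x - ∂P/∂y) dx ∧ dy.
  ∂Q/∂x = 2*y
  ∂P/∂y = 0
  integrand = ∂Q/∂x - ∂P/∂y = 2*y.
Integrating over R: integral_0^1 integral_0^1 (2*y) dx dy = 1.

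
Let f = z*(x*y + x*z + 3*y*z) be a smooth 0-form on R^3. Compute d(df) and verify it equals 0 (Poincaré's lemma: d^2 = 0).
d(df) = 0

Step 1: df = sum_i (∂f/∂x_i) dx_i = (z*(y + z)) dx + (z*(x + 3*z)) dy + (x*y + 2*x*z + 6*y*z) dz.
Step 2: Apply d again. Using the 1-form formula, the coefficient of dx ∧ dy in d(df) is ∂^2 f/∂x ∂y - ∂^2 f/∂y ∂x = (z) - (z) = 0 (equality of mixed partials for smooth f).
Similarly for dx ∧ dz and dy ∧ dz — all coefficients vanish. So d(df) = 0.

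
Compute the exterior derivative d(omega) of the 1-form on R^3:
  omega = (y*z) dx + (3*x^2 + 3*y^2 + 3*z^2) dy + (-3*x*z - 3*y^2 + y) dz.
d(omega) = (6*x - z) dx ∧ dy + (-y - 3*z) dx ∧ dz + (-6*y - 6*z + 1) dy ∧ dz

For a 1-form omega = sum_i f_i dx_i, the exterior derivative is
  d(omega) = sum_{i < j} (∂f_j/∂x_i - ∂f_i/∂x_j) dx_i ∧ dx_j.
  coefficient of dx ∧ dy: ∂f_2/∂x - ∂f_1/∂y = ∂(3*x^2 + 3*y^2 + 3*z^2)/∂x - ∂(y*z)/∂y = 6*x - z
  coefficient of dx ∧ dz: ∂f_3/∂x - ∂f_1/∂z = ∂(-3*x*z - 3*y^2 + y)/∂x - ∂(y*z)/∂z = -y - 3*z
  coefficient of dy ∧ dz: ∂f_3/∂y - ∂f_2/∂z = ∂(-3*x*z - 3*y^2 + y)/∂y - ∂(3*x^2 + 3*y^2 + 3*z^2)/∂z = -6*y - 6*z + 1
Assembling: d(omega) = (6*x - z) dx ∧ dy + (-y - 3*z) dx ∧ dz + (-6*y - 6*z + 1) dy ∧ dz.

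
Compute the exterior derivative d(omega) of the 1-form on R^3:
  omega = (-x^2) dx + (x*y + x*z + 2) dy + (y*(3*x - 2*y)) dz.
d(omega) = (y + z) dx ∧ dy + (3*y) dx ∧ dz + (2*x - 4*y) dy ∧ dz

For a 1-form omega = sum_i f_i dx_i, the exterior derivative is
  d(omega) = sum_{i < j} (∂f_j/∂x_i - ∂f_i/∂x_j) dx_i ∧ dx_j.
  coefficient of dx ∧ dy: ∂f_2/∂x - ∂f_1/∂y = ∂(x*y + x*z + 2)/∂x - ∂(-x^2)/∂y = y + z
  coefficient of dx ∧ dz: ∂f_3/∂x - ∂f_1/∂z = ∂(y*(3*x - 2*y))/∂x - ∂(-x^2)/∂z = 3*y
  coefficient of dy ∧ dz: ∂f_3/∂y - ∂f_2/∂z = ∂(y*(3*x - 2*y))/∂y - ∂(x*y + x*z + 2)/∂z = 2*x - 4*y
Assembling: d(omega) = (y + z) dx ∧ dy + (3*y) dx ∧ dz + (2*x - 4*y) dy ∧ dz.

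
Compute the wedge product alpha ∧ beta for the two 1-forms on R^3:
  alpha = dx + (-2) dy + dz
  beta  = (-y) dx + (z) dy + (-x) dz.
alpha ∧ beta = (-2*y + z) dx ∧ dy + (-x + y) dx ∧ dz + (2*x - z) dy ∧ dz

Distribute the wedge, using dx_i ∧ dx_j = -dx_j ∧ dx_i and dx_i ∧ dx_i = 0. For each pair (i, j) with i < j, the coefficient of dx_i ∧ dx_j in alpha ∧ beta is (alpha_i * beta_j - alpha_j * beta_i). Collecting: alpha ∧ beta = (-2*y + z) dx ∧ dy + (-x + y) dx ∧ dz + (2*x - z) dy ∧ dz.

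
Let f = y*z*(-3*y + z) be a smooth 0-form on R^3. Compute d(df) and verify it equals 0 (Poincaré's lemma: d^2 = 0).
d(df) = 0

Step 1: df = sum_i (∂f/∂x_i) dx_i = (0) dx + (z*(-6*y + z)) dy + (y*(-3*y + 2*z)) dz.
Step 2: Apply d again. Using the 1-form formula, the coefficient of dx ∧ dy in d(df) is ∂^2 f/∂x ∂y - ∂^2 f/∂y ∂x = (0) - (0) = 0 (equality of mixed partials for smooth f).
Similarly for dx ∧ dz and dy ∧ dz — all coefficients vanish. So d(df) = 0.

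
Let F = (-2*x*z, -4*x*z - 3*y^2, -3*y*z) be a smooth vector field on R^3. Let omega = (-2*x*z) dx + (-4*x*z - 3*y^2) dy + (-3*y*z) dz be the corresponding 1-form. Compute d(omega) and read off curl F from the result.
d(omega) = (4*x - 3*z) dy ∧ dz + (-2*x) dz ∧ dx + (-4*z) dx ∧ dy; curl F = (4*x - 3*z, -2*x, -4*z)

d omega = sum_{i<j} (∂f_j/∂x_i - ∂f_i/∂x_j) dx_i ∧ dx_j. Under the identification (dy ∧ dz, dz ∧ dx, dx ∧ dy) ↔ (e_x, e_y, e_z), the coefficients are exactly the components of curl F. Compute:
  ∂R/∂y - ∂Q/∂z = (-3*z) - (-4*x) = 4*x - 3*z
  ∂P/∂z - ∂R/∂x = (-2*x) - (0) = -2*x
  ∂Q/∂x - ∂P/∂y = (-4*z) - (0) = -4*z.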